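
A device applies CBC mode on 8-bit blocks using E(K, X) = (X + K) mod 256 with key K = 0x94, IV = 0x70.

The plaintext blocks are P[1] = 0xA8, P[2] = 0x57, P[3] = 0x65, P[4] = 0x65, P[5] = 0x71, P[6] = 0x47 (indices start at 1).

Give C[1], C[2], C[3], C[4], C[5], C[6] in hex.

CBC encryption: C_i = E(K, P_i ⊕ C_{i−1}), with C_{0} = IV.
C[1]: P[1] ⊕ 0x70 = 0xD8; E(K, 0xD8) = 0x6C.
C[2]: P[2] ⊕ 0x6C = 0x3B; E(K, 0x3B) = 0xCF.
C[3]: P[3] ⊕ 0xCF = 0xAA; E(K, 0xAA) = 0x3E.
C[4]: P[4] ⊕ 0x3E = 0x5B; E(K, 0x5B) = 0xEF.
C[5]: P[5] ⊕ 0xEF = 0x9E; E(K, 0x9E) = 0x32.
C[6]: P[6] ⊕ 0x32 = 0x75; E(K, 0x75) = 0x09.

C[1] = 0x6C, C[2] = 0xCF, C[3] = 0x3E, C[4] = 0xEF, C[5] = 0x32, C[6] = 0x09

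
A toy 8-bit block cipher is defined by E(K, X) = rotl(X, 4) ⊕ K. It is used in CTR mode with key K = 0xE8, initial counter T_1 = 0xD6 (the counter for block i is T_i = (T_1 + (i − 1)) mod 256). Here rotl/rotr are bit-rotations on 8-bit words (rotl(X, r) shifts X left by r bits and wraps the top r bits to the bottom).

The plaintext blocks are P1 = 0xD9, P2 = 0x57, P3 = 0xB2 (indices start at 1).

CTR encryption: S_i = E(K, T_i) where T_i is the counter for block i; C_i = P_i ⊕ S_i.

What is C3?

C1: T = 0xD6, S = E(K, T) = 0x85; 0xD9 ⊕ 0x85 = 0x5C.
C2: T = 0xD7, S = E(K, T) = 0x95; 0x57 ⊕ 0x95 = 0xC2.
C3: T = 0xD8, S = E(K, T) = 0x65; 0xB2 ⊕ 0x65 = 0xD7.

C3 = 0xD7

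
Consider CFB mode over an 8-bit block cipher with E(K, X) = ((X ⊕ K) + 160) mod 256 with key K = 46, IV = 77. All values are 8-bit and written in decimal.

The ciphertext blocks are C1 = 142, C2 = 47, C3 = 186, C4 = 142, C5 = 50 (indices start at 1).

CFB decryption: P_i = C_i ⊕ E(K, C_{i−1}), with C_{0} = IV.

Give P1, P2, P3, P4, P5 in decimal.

P1 = 141, P2 = 111, P3 = 27, P4 = 186, P5 = 114

P1: E(K, 77) = 3; 142 ⊕ 3 = 141.
P2: E(K, 142) = 64; 47 ⊕ 64 = 111.
P3: E(K, 47) = 161; 186 ⊕ 161 = 27.
P4: E(K, 186) = 52; 142 ⊕ 52 = 186.
P5: E(K, 142) = 64; 50 ⊕ 64 = 114.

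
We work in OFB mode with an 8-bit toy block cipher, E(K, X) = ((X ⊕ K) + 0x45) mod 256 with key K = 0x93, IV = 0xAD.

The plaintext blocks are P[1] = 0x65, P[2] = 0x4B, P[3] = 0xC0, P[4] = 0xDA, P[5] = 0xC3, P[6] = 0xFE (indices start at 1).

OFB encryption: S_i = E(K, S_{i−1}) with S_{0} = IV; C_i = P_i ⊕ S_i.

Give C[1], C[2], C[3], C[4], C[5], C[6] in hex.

C[1] = 0xE6, C[2] = 0x1E, C[3] = 0xCB, C[4] = 0x07, C[5] = 0x50, C[6] = 0xBB

C[1]: S = E(K, 0xAD) = 0x83; 0x65 ⊕ 0x83 = 0xE6.
C[2]: S = E(K, 0x83) = 0x55; 0x4B ⊕ 0x55 = 0x1E.
C[3]: S = E(K, 0x55) = 0x0B; 0xC0 ⊕ 0x0B = 0xCB.
C[4]: S = E(K, 0x0B) = 0xDD; 0xDA ⊕ 0xDD = 0x07.
C[5]: S = E(K, 0xDD) = 0x93; 0xC3 ⊕ 0x93 = 0x50.
C[6]: S = E(K, 0x93) = 0x45; 0xFE ⊕ 0x45 = 0xBB.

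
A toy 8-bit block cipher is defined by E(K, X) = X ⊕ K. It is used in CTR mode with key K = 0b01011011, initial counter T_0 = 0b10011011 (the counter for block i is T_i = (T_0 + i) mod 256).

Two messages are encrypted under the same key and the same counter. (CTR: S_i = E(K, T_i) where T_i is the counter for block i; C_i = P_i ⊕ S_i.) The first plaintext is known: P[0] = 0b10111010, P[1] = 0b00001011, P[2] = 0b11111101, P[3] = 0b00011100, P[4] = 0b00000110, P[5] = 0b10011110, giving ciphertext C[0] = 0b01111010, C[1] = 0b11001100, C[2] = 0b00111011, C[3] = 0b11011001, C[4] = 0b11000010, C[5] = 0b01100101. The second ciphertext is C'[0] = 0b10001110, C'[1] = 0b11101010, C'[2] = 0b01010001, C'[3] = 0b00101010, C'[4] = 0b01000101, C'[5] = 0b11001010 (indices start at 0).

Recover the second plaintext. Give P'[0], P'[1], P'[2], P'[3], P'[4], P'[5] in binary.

P'[0] = 0b01001110, P'[1] = 0b00101101, P'[2] = 0b10010111, P'[3] = 0b11101111, P'[4] = 0b10000001, P'[5] = 0b00110001

In CTR with a reused counter, both messages share the same keystream S_i, so C_i ⊕ C'_i = P_i ⊕ P'_i and thus P'_i = P_i ⊕ C_i ⊕ C'_i.
P'[0]: 0b10111010 ⊕ 0b01111010 ⊕ 0b10001110 = 0b01001110.
P'[1]: 0b00001011 ⊕ 0b11001100 ⊕ 0b11101010 = 0b00101101.
P'[2]: 0b11111101 ⊕ 0b00111011 ⊕ 0b01010001 = 0b10010111.
P'[3]: 0b00011100 ⊕ 0b11011001 ⊕ 0b00101010 = 0b11101111.
P'[4]: 0b00000110 ⊕ 0b11000010 ⊕ 0b01000101 = 0b10000001.
P'[5]: 0b10011110 ⊕ 0b01100101 ⊕ 0b11001010 = 0b00110001.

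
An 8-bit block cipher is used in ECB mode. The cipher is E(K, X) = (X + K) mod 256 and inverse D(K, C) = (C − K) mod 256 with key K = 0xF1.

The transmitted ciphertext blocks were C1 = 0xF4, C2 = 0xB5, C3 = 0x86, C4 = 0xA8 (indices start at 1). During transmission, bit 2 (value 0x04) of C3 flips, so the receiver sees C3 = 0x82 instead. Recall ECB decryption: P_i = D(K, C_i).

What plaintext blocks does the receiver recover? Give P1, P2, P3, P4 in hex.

Only C3 changed, to 0x82. In ECB, a change in C_i affects only P_i. Decrypting the received ciphertext:
P1: D(K, 0xF4) = 0x03.
P2: D(K, 0xB5) = 0xC4.
P3: D(K, 0x82) = 0x91.
P4: D(K, 0xA8) = 0xB7.
Blocks that differ from the original plaintext: P3.

P1 = 0x03, P2 = 0xC4, P3 = 0x91, P4 = 0xB7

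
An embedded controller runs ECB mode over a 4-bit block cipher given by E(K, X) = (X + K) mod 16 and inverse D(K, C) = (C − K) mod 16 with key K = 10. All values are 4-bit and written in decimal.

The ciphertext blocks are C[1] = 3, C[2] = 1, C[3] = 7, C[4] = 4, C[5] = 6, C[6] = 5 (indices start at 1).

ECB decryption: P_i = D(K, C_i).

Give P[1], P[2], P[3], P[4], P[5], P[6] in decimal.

P[1] = 9, P[2] = 7, P[3] = 13, P[4] = 10, P[5] = 12, P[6] = 11

P[1]: D(K, 3) = 9.
P[2]: D(K, 1) = 7.
P[3]: D(K, 7) = 13.
P[4]: D(K, 4) = 10.
P[5]: D(K, 6) = 12.
P[6]: D(K, 5) = 11.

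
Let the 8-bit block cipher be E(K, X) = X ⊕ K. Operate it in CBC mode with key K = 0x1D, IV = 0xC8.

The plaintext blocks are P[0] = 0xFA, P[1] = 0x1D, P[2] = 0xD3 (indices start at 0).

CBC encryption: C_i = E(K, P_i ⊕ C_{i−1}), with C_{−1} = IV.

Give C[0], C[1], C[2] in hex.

C[0]: P[0] ⊕ 0xC8 = 0x32; E(K, 0x32) = 0x2F.
C[1]: P[1] ⊕ 0x2F = 0x32; E(K, 0x32) = 0x2F.
C[2]: P[2] ⊕ 0x2F = 0xFC; E(K, 0xFC) = 0xE1.

C[0] = 0x2F, C[1] = 0x2F, C[2] = 0xE1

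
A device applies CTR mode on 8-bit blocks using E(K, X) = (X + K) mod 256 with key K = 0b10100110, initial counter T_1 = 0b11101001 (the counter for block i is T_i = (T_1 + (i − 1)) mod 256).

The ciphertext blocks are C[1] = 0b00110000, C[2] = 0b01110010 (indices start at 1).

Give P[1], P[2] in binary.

P[1] = 0b10111111, P[2] = 0b11100010

CTR decryption: S_i = E(K, T_i) where T_i is the counter for block i; P_i = C_i ⊕ S_i.
P[1]: T = 0b11101001, S = E(K, T) = 0b10001111; 0b00110000 ⊕ 0b10001111 = 0b10111111.
P[2]: T = 0b11101010, S = E(K, T) = 0b10010000; 0b01110010 ⊕ 0b10010000 = 0b11100010.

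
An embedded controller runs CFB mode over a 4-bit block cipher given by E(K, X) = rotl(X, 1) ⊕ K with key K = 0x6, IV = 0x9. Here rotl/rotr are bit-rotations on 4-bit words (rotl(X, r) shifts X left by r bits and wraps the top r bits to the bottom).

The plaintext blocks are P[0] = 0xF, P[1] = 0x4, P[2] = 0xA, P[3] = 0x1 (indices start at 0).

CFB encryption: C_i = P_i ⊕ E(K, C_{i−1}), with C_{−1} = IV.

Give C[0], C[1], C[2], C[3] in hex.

C[0] = 0xA, C[1] = 0x7, C[2] = 0x2, C[3] = 0x3

C[0]: E(K, 0x9) = 0x5; 0xF ⊕ 0x5 = 0xA.
C[1]: E(K, 0xA) = 0x3; 0x4 ⊕ 0x3 = 0x7.
C[2]: E(K, 0x7) = 0x8; 0xA ⊕ 0x8 = 0x2.
C[3]: E(K, 0x2) = 0x2; 0x1 ⊕ 0x2 = 0x3.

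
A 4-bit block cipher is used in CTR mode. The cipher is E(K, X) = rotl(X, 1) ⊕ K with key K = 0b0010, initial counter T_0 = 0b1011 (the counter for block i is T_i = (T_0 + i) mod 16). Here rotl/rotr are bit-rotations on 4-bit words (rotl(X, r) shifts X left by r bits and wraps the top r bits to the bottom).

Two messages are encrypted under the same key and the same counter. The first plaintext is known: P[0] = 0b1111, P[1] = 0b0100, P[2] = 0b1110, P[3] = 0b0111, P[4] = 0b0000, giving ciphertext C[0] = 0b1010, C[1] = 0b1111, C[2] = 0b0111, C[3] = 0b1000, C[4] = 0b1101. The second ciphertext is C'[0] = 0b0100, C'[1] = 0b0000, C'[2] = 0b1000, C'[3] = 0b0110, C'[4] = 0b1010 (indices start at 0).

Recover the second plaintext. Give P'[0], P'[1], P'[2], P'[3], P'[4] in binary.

In CTR with a reused counter, both messages share the same keystream S_i, so C_i ⊕ C'_i = P_i ⊕ P'_i and thus P'_i = P_i ⊕ C_i ⊕ C'_i.
P'[0]: 0b1111 ⊕ 0b1010 ⊕ 0b0100 = 0b0001.
P'[1]: 0b0100 ⊕ 0b1111 ⊕ 0b0000 = 0b1011.
P'[2]: 0b1110 ⊕ 0b0111 ⊕ 0b1000 = 0b0001.
P'[3]: 0b0111 ⊕ 0b1000 ⊕ 0b0110 = 0b1001.
P'[4]: 0b0000 ⊕ 0b1101 ⊕ 0b1010 = 0b0111.

P'[0] = 0b0001, P'[1] = 0b1011, P'[2] = 0b0001, P'[3] = 0b1001, P'[4] = 0b0111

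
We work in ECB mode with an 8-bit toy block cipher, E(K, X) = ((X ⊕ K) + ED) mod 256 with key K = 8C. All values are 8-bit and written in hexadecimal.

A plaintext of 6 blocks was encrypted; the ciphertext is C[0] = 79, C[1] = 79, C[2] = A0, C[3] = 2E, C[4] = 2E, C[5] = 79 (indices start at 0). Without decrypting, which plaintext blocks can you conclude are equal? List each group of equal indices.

ECB encrypts each block independently with the same key, so equal ciphertext blocks imply equal plaintext blocks.
C[0] = C[1] = C[5] = 79, so P[0] = P[1] = P[5].
C[3] = C[4] = 2E, so P[3] = P[4].

P[0] = P[1] = P[5]; P[3] = P[4]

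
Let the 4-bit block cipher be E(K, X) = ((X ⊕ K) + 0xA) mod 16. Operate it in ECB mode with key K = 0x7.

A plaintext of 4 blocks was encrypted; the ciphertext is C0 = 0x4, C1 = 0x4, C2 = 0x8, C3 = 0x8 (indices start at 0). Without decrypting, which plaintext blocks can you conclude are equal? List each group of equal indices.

P0 = P1; P2 = P3

ECB encrypts each block independently with the same key, so equal ciphertext blocks imply equal plaintext blocks.
C0 = C1 = 0x4, so P0 = P1.
C2 = C3 = 0x8, so P2 = P3.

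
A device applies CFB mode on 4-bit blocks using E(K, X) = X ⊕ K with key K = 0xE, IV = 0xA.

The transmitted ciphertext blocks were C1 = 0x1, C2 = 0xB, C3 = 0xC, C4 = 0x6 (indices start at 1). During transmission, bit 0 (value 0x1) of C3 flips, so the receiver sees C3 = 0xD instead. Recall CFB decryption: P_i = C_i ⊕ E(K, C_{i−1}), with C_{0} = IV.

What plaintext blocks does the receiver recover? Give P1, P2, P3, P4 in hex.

Only C3 changed, to 0xD. In CFB, a change in C_i flips the same bit in P_i and garbles P_{i+1}. Decrypting the received ciphertext:
P1: E(K, 0xA) = 0x4; 0x1 ⊕ 0x4 = 0x5.
P2: E(K, 0x1) = 0xF; 0xB ⊕ 0xF = 0x4.
P3: E(K, 0xB) = 0x5; 0xD ⊕ 0x5 = 0x8.
P4: E(K, 0xD) = 0x3; 0x6 ⊕ 0x3 = 0x5.
Blocks that differ from the original plaintext: P3, P4.

P1 = 0x5, P2 = 0x4, P3 = 0x8, P4 = 0x5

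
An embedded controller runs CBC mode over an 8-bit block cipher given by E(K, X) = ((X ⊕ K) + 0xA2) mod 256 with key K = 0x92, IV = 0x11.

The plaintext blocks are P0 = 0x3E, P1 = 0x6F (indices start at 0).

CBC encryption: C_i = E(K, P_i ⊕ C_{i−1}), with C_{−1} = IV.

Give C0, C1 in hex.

C0: P0 ⊕ 0x11 = 0x2F; E(K, 0x2F) = 0x5F.
C1: P1 ⊕ 0x5F = 0x30; E(K, 0x30) = 0x44.

C0 = 0x5F, C1 = 0x44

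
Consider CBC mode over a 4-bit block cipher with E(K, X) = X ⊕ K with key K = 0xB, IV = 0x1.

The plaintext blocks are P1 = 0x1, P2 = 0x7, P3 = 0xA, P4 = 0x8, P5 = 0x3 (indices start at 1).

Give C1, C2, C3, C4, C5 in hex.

C1 = 0xB, C2 = 0x7, C3 = 0x6, C4 = 0x5, C5 = 0xD

CBC encryption: C_i = E(K, P_i ⊕ C_{i−1}), with C_{0} = IV.
C1: P1 ⊕ 0x1 = 0x0; E(K, 0x0) = 0xB.
C2: P2 ⊕ 0xB = 0xC; E(K, 0xC) = 0x7.
C3: P3 ⊕ 0x7 = 0xD; E(K, 0xD) = 0x6.
C4: P4 ⊕ 0x6 = 0xE; E(K, 0xE) = 0x5.
C5: P5 ⊕ 0x5 = 0x6; E(K, 0x6) = 0xD.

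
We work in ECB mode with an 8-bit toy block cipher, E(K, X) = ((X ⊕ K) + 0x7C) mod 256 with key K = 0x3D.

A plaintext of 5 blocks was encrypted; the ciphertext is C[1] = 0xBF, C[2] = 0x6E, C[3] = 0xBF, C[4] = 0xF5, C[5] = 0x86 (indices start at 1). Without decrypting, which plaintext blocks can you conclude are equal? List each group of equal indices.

ECB encrypts each block independently with the same key, so equal ciphertext blocks imply equal plaintext blocks.
C[1] = C[3] = 0xBF, so P[1] = P[3].

P[1] = P[3]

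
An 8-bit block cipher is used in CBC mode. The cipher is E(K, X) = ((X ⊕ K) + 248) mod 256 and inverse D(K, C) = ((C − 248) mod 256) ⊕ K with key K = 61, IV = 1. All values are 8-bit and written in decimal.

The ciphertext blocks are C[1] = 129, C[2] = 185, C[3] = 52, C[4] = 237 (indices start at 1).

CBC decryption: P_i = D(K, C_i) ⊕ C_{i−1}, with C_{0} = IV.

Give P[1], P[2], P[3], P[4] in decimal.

P[1]: D(K, 129) = 180; 180 ⊕ 1 = 181.
P[2]: D(K, 185) = 252; 252 ⊕ 129 = 125.
P[3]: D(K, 52) = 1; 1 ⊕ 185 = 184.
P[4]: D(K, 237) = 200; 200 ⊕ 52 = 252.

P[1] = 181, P[2] = 125, P[3] = 184, P[4] = 252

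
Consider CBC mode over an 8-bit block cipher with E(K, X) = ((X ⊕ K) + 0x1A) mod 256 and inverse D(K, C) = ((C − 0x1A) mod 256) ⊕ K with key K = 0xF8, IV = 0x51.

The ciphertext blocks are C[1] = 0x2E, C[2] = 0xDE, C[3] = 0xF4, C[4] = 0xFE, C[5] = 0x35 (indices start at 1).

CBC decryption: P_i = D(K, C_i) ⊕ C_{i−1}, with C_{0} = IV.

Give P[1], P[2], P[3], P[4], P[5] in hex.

P[1]: D(K, 0x2E) = 0xEC; 0xEC ⊕ 0x51 = 0xBD.
P[2]: D(K, 0xDE) = 0x3C; 0x3C ⊕ 0x2E = 0x12.
P[3]: D(K, 0xF4) = 0x22; 0x22 ⊕ 0xDE = 0xFC.
P[4]: D(K, 0xFE) = 0x1C; 0x1C ⊕ 0xF4 = 0xE8.
P[5]: D(K, 0x35) = 0xE3; 0xE3 ⊕ 0xFE = 0x1D.

P[1] = 0xBD, P[2] = 0x12, P[3] = 0xFC, P[4] = 0xE8, P[5] = 0x1D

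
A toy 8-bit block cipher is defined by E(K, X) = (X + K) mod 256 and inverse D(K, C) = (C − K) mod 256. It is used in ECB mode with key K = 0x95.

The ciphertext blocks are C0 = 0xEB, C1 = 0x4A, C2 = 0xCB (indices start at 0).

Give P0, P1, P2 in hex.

ECB decryption: P_i = D(K, C_i).
P0: D(K, 0xEB) = 0x56.
P1: D(K, 0x4A) = 0xB5.
P2: D(K, 0xCB) = 0x36.

P0 = 0x56, P1 = 0xB5, P2 = 0x36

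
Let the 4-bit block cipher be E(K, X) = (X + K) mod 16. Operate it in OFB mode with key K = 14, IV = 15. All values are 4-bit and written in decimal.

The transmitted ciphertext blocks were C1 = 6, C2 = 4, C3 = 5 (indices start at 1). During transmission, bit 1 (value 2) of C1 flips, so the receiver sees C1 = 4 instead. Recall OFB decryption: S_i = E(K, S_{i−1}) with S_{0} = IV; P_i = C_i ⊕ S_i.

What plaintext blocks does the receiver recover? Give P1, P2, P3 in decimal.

P1 = 9, P2 = 15, P3 = 12

Only C1 changed, to 4. In OFB, a change in C_i flips the same bit in P_i only; the keystream is unaffected. Decrypting the received ciphertext:
P1: S = E(K, 15) = 13; 4 ⊕ 13 = 9.
P2: S = E(K, 13) = 11; 4 ⊕ 11 = 15.
P3: S = E(K, 11) = 9; 5 ⊕ 9 = 12.
Blocks that differ from the original plaintext: P1.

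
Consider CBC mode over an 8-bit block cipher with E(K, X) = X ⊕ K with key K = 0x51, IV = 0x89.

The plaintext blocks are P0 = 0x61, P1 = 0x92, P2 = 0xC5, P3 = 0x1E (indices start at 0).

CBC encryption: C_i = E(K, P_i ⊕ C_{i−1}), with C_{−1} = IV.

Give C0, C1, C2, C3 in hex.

C0 = 0xB9, C1 = 0x7A, C2 = 0xEE, C3 = 0xA1

C0: P0 ⊕ 0x89 = 0xE8; E(K, 0xE8) = 0xB9.
C1: P1 ⊕ 0xB9 = 0x2B; E(K, 0x2B) = 0x7A.
C2: P2 ⊕ 0x7A = 0xBF; E(K, 0xBF) = 0xEE.
C3: P3 ⊕ 0xEE = 0xF0; E(K, 0xF0) = 0xA1.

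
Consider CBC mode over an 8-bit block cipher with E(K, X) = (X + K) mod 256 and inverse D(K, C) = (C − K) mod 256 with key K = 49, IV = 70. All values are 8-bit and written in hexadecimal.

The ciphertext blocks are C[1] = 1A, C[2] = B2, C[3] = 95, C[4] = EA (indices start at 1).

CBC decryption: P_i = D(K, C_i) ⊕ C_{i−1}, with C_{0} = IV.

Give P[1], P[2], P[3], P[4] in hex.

P[1]: D(K, 1A) = D1; D1 ⊕ 70 = A1.
P[2]: D(K, B2) = 69; 69 ⊕ 1A = 73.
P[3]: D(K, 95) = 4C; 4C ⊕ B2 = FE.
P[4]: D(K, EA) = A1; A1 ⊕ 95 = 34.

P[1] = A1, P[2] = 73, P[3] = FE, P[4] = 34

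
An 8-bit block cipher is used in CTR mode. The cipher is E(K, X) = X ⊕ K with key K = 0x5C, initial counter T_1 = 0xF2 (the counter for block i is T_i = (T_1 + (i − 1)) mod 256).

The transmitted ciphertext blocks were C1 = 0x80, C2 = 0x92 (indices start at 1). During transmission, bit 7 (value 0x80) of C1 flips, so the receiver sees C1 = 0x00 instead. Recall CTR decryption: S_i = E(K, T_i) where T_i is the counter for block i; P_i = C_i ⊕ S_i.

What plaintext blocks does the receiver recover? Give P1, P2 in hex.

Only C1 changed, to 0x00. In CTR, a change in C_i flips the same bit in P_i only; the keystream is unaffected. Decrypting the received ciphertext:
P1: T = 0xF2, S = E(K, T) = 0xAE; 0x00 ⊕ 0xAE = 0xAE.
P2: T = 0xF3, S = E(K, T) = 0xAF; 0x92 ⊕ 0xAF = 0x3D.
Blocks that differ from the original plaintext: P1.

P1 = 0xAE, P2 = 0x3D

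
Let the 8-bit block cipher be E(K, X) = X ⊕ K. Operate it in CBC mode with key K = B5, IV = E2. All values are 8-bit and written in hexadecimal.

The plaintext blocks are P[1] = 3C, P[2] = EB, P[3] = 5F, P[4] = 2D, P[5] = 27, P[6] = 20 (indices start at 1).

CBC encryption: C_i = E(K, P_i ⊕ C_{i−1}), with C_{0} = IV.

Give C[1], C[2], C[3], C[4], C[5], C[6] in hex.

C[1]: P[1] ⊕ E2 = DE; E(K, DE) = 6B.
C[2]: P[2] ⊕ 6B = 80; E(K, 80) = 35.
C[3]: P[3] ⊕ 35 = 6A; E(K, 6A) = DF.
C[4]: P[4] ⊕ DF = F2; E(K, F2) = 47.
C[5]: P[5] ⊕ 47 = 60; E(K, 60) = D5.
C[6]: P[6] ⊕ D5 = F5; E(K, F5) = 40.

C[1] = 6B, C[2] = 35, C[3] = DF, C[4] = 47, C[5] = D5, C[6] = 40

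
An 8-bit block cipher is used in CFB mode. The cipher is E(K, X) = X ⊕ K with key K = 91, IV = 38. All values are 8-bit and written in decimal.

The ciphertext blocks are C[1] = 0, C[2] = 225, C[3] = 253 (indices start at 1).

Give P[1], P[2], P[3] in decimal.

CFB decryption: P_i = C_i ⊕ E(K, C_{i−1}), with C_{0} = IV.
P[1]: E(K, 38) = 125; 0 ⊕ 125 = 125.
P[2]: E(K, 0) = 91; 225 ⊕ 91 = 186.
P[3]: E(K, 225) = 186; 253 ⊕ 186 = 71.

P[1] = 125, P[2] = 186, P[3] = 71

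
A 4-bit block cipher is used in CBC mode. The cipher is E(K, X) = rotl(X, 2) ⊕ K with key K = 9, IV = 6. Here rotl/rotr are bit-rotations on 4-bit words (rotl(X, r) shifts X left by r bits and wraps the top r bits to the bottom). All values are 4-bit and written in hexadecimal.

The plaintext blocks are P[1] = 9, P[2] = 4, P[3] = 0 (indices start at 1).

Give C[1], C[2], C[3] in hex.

C[1] = 6, C[2] = 1, C[3] = D

CBC encryption: C_i = E(K, P_i ⊕ C_{i−1}), with C_{0} = IV.
C[1]: P[1] ⊕ 6 = F; E(K, F) = 6.
C[2]: P[2] ⊕ 6 = 2; E(K, 2) = 1.
C[3]: P[3] ⊕ 1 = 1; E(K, 1) = D.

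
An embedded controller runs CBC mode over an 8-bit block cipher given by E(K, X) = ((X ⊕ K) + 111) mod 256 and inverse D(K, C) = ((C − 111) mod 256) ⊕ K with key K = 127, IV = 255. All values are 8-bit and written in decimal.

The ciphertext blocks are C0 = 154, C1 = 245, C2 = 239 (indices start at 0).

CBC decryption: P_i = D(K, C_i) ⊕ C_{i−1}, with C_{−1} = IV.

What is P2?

P2: D(K, 239) = 255; 255 ⊕ 245 = 10.

P2 = 10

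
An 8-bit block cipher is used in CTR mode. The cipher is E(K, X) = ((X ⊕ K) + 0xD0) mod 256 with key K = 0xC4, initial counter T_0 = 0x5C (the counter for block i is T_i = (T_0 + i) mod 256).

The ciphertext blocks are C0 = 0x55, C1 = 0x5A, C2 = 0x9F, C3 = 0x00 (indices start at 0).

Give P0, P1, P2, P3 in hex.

CTR decryption: S_i = E(K, T_i) where T_i is the counter for block i; P_i = C_i ⊕ S_i.
P0: T = 0x5C, S = E(K, T) = 0x68; 0x55 ⊕ 0x68 = 0x3D.
P1: T = 0x5D, S = E(K, T) = 0x69; 0x5A ⊕ 0x69 = 0x33.
P2: T = 0x5E, S = E(K, T) = 0x6A; 0x9F ⊕ 0x6A = 0xF5.
P3: T = 0x5F, S = E(K, T) = 0x6B; 0x00 ⊕ 0x6B = 0x6B.

P0 = 0x3D, P1 = 0x33, P2 = 0xF5, P3 = 0x6B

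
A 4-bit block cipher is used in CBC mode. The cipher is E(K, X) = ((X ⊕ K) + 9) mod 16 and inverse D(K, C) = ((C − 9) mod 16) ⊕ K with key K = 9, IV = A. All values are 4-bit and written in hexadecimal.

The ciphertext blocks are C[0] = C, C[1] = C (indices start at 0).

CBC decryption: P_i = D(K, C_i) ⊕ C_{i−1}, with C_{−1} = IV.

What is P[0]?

P[0] = 0

P[0]: D(K, C) = A; A ⊕ A = 0.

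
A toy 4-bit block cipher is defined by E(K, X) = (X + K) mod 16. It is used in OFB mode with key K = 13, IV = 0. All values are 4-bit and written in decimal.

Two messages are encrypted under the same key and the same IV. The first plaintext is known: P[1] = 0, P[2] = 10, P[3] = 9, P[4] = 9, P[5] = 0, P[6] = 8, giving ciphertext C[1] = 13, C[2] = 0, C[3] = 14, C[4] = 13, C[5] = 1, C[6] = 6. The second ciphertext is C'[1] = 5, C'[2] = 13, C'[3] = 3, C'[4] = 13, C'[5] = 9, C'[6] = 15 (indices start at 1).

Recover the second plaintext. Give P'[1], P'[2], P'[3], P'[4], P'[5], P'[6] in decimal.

P'[1] = 8, P'[2] = 7, P'[3] = 4, P'[4] = 9, P'[5] = 8, P'[6] = 1

In OFB with a reused IV, both messages share the same keystream S_i, so C_i ⊕ C'_i = P_i ⊕ P'_i and thus P'_i = P_i ⊕ C_i ⊕ C'_i.
P'[1]: 0 ⊕ 13 ⊕ 5 = 8.
P'[2]: 10 ⊕ 0 ⊕ 13 = 7.
P'[3]: 9 ⊕ 14 ⊕ 3 = 4.
P'[4]: 9 ⊕ 13 ⊕ 13 = 9.
P'[5]: 0 ⊕ 1 ⊕ 9 = 8.
P'[6]: 8 ⊕ 6 ⊕ 15 = 1.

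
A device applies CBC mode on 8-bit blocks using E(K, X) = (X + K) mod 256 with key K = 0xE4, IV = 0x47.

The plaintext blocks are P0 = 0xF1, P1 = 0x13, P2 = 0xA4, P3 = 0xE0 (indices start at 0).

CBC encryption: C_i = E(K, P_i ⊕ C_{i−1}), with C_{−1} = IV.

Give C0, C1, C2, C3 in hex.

C0 = 0x9A, C1 = 0x6D, C2 = 0xAD, C3 = 0x31

C0: P0 ⊕ 0x47 = 0xB6; E(K, 0xB6) = 0x9A.
C1: P1 ⊕ 0x9A = 0x89; E(K, 0x89) = 0x6D.
C2: P2 ⊕ 0x6D = 0xC9; E(K, 0xC9) = 0xAD.
C3: P3 ⊕ 0xAD = 0x4D; E(K, 0x4D) = 0x31.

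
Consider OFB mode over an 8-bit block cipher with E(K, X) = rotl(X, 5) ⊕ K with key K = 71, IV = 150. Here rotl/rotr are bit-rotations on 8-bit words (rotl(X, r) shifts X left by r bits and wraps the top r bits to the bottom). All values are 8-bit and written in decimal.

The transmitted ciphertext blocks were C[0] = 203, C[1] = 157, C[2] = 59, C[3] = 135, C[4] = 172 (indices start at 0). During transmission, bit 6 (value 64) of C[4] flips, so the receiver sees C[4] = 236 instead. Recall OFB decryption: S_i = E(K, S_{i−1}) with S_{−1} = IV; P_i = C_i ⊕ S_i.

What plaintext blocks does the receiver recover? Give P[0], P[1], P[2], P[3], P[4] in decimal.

P[0] = 94, P[1] = 104, P[2] = 194, P[3] = 255, P[4] = 164

Only C[4] changed, to 236. In OFB, a change in C_i flips the same bit in P_i only; the keystream is unaffected. Decrypting the received ciphertext:
P[0]: S = E(K, 150) = 149; 203 ⊕ 149 = 94.
P[1]: S = E(K, 149) = 245; 157 ⊕ 245 = 104.
P[2]: S = E(K, 245) = 249; 59 ⊕ 249 = 194.
P[3]: S = E(K, 249) = 120; 135 ⊕ 120 = 255.
P[4]: S = E(K, 120) = 72; 236 ⊕ 72 = 164.
Blocks that differ from the original plaintext: P[4].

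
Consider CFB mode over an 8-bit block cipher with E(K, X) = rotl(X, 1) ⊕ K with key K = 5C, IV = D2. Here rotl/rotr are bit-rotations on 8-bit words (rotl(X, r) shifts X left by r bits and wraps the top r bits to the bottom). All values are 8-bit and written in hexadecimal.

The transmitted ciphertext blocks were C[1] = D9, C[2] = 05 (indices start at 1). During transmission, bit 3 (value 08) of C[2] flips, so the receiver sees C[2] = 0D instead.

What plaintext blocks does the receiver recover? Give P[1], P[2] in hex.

CFB decryption: P_i = C_i ⊕ E(K, C_{i−1}), with C_{0} = IV.
Only C[2] changed, to 0D. In CFB, a change in C_i flips the same bit in P_i and garbles P_{i+1}. Decrypting the received ciphertext:
P[1]: E(K, D2) = F9; D9 ⊕ F9 = 20.
P[2]: E(K, D9) = EF; 0D ⊕ EF = E2.
Blocks that differ from the original plaintext: P[2].

P[1] = 20, P[2] = E2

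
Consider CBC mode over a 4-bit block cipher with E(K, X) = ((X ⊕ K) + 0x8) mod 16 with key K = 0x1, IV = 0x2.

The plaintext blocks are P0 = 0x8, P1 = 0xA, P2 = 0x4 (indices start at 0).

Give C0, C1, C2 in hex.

C0 = 0x3, C1 = 0x0, C2 = 0xD

CBC encryption: C_i = E(K, P_i ⊕ C_{i−1}), with C_{−1} = IV.
C0: P0 ⊕ 0x2 = 0xA; E(K, 0xA) = 0x3.
C1: P1 ⊕ 0x3 = 0x9; E(K, 0x9) = 0x0.
C2: P2 ⊕ 0x0 = 0x4; E(K, 0x4) = 0xD.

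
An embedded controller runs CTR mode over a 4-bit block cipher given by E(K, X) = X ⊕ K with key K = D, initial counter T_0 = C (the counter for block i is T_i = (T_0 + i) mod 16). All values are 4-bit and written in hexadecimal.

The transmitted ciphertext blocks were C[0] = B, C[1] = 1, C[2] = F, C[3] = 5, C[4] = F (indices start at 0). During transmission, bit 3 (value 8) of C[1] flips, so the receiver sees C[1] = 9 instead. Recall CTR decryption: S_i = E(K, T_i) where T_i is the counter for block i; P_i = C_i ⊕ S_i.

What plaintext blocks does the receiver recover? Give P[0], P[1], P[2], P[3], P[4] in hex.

Only C[1] changed, to 9. In CTR, a change in C_i flips the same bit in P_i only; the keystream is unaffected. Decrypting the received ciphertext:
P[0]: T = C, S = E(K, T) = 1; B ⊕ 1 = A.
P[1]: T = D, S = E(K, T) = 0; 9 ⊕ 0 = 9.
P[2]: T = E, S = E(K, T) = 3; F ⊕ 3 = C.
P[3]: T = F, S = E(K, T) = 2; 5 ⊕ 2 = 7.
P[4]: T = 0, S = E(K, T) = D; F ⊕ D = 2.
Blocks that differ from the original plaintext: P[1].

P[0] = A, P[1] = 9, P[2] = C, P[3] = 7, P[4] = 2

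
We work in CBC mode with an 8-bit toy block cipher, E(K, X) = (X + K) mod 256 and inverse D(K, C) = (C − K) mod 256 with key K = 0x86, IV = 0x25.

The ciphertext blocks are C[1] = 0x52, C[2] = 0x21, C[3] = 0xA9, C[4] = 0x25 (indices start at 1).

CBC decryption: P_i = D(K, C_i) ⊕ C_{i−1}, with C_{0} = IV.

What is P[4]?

P[4] = 0x36

P[4]: D(K, 0x25) = 0x9F; 0x9F ⊕ 0xA9 = 0x36.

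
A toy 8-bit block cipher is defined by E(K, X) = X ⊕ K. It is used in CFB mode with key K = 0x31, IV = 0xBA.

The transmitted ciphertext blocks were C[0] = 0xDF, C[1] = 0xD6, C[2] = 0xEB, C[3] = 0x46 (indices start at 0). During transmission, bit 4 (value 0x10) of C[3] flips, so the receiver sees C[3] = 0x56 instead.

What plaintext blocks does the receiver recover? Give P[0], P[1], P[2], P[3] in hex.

CFB decryption: P_i = C_i ⊕ E(K, C_{i−1}), with C_{−1} = IV.
Only C[3] changed, to 0x56. In CFB, a change in C_i flips the same bit in P_i and garbles P_{i+1}. Decrypting the received ciphertext:
P[0]: E(K, 0xBA) = 0x8B; 0xDF ⊕ 0x8B = 0x54.
P[1]: E(K, 0xDF) = 0xEE; 0xD6 ⊕ 0xEE = 0x38.
P[2]: E(K, 0xD6) = 0xE7; 0xEB ⊕ 0xE7 = 0x0C.
P[3]: E(K, 0xEB) = 0xDA; 0x56 ⊕ 0xDA = 0x8C.
Blocks that differ from the original plaintext: P[3].

P[0] = 0x54, P[1] = 0x38, P[2] = 0x0C, P[3] = 0x8C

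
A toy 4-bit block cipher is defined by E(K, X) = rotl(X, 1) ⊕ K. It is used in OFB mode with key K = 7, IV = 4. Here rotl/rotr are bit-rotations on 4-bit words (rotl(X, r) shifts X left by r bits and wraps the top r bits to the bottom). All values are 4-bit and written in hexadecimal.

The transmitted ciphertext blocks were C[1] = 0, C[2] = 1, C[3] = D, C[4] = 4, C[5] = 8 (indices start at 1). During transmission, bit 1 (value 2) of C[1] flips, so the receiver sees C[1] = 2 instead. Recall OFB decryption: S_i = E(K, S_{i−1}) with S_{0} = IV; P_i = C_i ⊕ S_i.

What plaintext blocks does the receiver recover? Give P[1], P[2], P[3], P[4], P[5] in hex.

Only C[1] changed, to 2. In OFB, a change in C_i flips the same bit in P_i only; the keystream is unaffected. Decrypting the received ciphertext:
P[1]: S = E(K, 4) = F; 2 ⊕ F = D.
P[2]: S = E(K, F) = 8; 1 ⊕ 8 = 9.
P[3]: S = E(K, 8) = 6; D ⊕ 6 = B.
P[4]: S = E(K, 6) = B; 4 ⊕ B = F.
P[5]: S = E(K, B) = 0; 8 ⊕ 0 = 8.
Blocks that differ from the original plaintext: P[1].

P[1] = D, P[2] = 9, P[3] = B, P[4] = F, P[5] = 8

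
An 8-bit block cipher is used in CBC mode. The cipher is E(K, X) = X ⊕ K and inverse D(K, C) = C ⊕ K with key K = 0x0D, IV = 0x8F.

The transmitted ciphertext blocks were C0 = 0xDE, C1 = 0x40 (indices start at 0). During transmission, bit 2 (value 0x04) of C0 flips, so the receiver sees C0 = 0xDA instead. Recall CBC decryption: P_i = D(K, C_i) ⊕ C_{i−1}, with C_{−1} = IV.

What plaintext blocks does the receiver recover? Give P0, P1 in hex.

Only C0 changed, to 0xDA. In CBC, a change in C_i garbles P_i and flips the same bit in P_{i+1}. Decrypting the received ciphertext:
P0: D(K, 0xDA) = 0xD7; 0xD7 ⊕ 0x8F = 0x58.
P1: D(K, 0x40) = 0x4D; 0x4D ⊕ 0xDA = 0x97.
Blocks that differ from the original plaintext: P0, P1.

P0 = 0x58, P1 = 0x97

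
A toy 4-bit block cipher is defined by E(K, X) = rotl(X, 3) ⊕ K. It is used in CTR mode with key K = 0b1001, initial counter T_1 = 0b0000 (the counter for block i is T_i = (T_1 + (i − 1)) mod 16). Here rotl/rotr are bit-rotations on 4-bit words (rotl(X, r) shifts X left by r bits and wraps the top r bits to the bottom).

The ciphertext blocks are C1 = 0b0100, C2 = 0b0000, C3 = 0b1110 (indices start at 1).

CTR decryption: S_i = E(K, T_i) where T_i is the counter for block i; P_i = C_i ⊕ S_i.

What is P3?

P3 = 0b0110

P3: T = 0b0010, S = E(K, T) = 0b1000; 0b1110 ⊕ 0b1000 = 0b0110.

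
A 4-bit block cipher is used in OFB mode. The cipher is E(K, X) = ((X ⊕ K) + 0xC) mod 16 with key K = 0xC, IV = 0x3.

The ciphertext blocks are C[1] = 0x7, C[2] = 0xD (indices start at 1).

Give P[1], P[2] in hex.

OFB decryption: S_i = E(K, S_{i−1}) with S_{0} = IV; P_i = C_i ⊕ S_i.
P[1]: S = E(K, 0x3) = 0xB; 0x7 ⊕ 0xB = 0xC.
P[2]: S = E(K, 0xB) = 0x3; 0xD ⊕ 0x3 = 0xE.

P[1] = 0xC, P[2] = 0xE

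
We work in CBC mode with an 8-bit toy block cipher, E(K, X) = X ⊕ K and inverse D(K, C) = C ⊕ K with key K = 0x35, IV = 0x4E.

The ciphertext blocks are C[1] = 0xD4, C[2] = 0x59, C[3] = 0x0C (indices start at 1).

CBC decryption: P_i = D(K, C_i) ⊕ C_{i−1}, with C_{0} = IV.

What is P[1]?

P[1] = 0xAF

P[1]: D(K, 0xD4) = 0xE1; 0xE1 ⊕ 0x4E = 0xAF.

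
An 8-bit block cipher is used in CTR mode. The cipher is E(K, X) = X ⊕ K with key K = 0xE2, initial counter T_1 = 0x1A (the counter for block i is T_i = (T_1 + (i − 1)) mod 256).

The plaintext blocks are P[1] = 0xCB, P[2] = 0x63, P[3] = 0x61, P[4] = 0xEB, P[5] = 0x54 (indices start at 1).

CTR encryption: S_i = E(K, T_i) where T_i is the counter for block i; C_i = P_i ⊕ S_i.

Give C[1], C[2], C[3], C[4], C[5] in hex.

C[1] = 0x33, C[2] = 0x9A, C[3] = 0x9F, C[4] = 0x14, C[5] = 0xA8

C[1]: T = 0x1A, S = E(K, T) = 0xF8; 0xCB ⊕ 0xF8 = 0x33.
C[2]: T = 0x1B, S = E(K, T) = 0xF9; 0x63 ⊕ 0xF9 = 0x9A.
C[3]: T = 0x1C, S = E(K, T) = 0xFE; 0x61 ⊕ 0xFE = 0x9F.
C[4]: T = 0x1D, S = E(K, T) = 0xFF; 0xEB ⊕ 0xFF = 0x14.
C[5]: T = 0x1E, S = E(K, T) = 0xFC; 0x54 ⊕ 0xFC = 0xA8.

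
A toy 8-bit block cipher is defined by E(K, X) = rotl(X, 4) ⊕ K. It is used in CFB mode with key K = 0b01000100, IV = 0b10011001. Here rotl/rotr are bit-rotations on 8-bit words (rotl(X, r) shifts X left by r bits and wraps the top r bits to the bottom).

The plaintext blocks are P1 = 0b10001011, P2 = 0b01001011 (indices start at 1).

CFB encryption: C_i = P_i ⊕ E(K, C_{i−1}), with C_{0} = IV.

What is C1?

C1 = 0b01010110

C1: E(K, 0b10011001) = 0b11011101; 0b10001011 ⊕ 0b11011101 = 0b01010110.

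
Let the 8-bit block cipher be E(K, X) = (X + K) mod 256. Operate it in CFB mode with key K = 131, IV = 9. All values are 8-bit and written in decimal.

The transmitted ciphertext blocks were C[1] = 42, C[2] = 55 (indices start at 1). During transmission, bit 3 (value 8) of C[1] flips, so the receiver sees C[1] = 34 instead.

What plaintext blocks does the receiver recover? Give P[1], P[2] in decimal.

P[1] = 174, P[2] = 146

CFB decryption: P_i = C_i ⊕ E(K, C_{i−1}), with C_{0} = IV.
Only C[1] changed, to 34. In CFB, a change in C_i flips the same bit in P_i and garbles P_{i+1}. Decrypting the received ciphertext:
P[1]: E(K, 9) = 140; 34 ⊕ 140 = 174.
P[2]: E(K, 34) = 165; 55 ⊕ 165 = 146.
Blocks that differ from the original plaintext: P[1], P[2].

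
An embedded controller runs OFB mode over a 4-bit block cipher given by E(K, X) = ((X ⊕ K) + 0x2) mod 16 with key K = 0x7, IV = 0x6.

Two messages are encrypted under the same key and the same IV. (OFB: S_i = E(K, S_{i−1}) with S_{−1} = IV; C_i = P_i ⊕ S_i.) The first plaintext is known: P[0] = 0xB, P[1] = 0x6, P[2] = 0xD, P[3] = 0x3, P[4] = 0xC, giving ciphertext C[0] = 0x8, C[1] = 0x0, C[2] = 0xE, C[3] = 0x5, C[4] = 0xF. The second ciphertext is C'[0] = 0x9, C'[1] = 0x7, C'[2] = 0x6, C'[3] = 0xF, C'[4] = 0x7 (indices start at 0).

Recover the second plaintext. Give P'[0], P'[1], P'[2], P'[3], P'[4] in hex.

In OFB with a reused IV, both messages share the same keystream S_i, so C_i ⊕ C'_i = P_i ⊕ P'_i and thus P'_i = P_i ⊕ C_i ⊕ C'_i.
P'[0]: 0xB ⊕ 0x8 ⊕ 0x9 = 0xA.
P'[1]: 0x6 ⊕ 0x0 ⊕ 0x7 = 0x1.
P'[2]: 0xD ⊕ 0xE ⊕ 0x6 = 0x5.
P'[3]: 0x3 ⊕ 0x5 ⊕ 0xF = 0x9.
P'[4]: 0xC ⊕ 0xF ⊕ 0x7 = 0x4.

P'[0] = 0xA, P'[1] = 0x1, P'[2] = 0x5, P'[3] = 0x9, P'[4] = 0x4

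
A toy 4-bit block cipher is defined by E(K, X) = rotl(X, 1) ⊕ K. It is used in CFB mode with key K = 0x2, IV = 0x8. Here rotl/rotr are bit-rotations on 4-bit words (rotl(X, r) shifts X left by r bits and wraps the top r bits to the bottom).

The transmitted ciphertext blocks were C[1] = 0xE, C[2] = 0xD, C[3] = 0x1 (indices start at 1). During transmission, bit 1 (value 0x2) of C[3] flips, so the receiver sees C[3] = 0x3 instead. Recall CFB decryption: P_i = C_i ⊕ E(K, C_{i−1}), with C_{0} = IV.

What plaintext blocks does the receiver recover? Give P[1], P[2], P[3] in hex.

Only C[3] changed, to 0x3. In CFB, a change in C_i flips the same bit in P_i and garbles P_{i+1}. Decrypting the received ciphertext:
P[1]: E(K, 0x8) = 0x3; 0xE ⊕ 0x3 = 0xD.
P[2]: E(K, 0xE) = 0xF; 0xD ⊕ 0xF = 0x2.
P[3]: E(K, 0xD) = 0x9; 0x3 ⊕ 0x9 = 0xA.
Blocks that differ from the original plaintext: P[3].

P[1] = 0xD, P[2] = 0x2, P[3] = 0xA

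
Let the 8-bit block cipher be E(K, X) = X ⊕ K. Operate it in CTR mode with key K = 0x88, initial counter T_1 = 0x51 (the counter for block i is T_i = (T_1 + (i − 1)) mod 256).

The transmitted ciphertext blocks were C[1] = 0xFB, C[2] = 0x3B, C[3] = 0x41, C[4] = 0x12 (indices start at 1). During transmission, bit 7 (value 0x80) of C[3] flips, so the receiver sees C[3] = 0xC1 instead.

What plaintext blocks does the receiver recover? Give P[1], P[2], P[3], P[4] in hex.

P[1] = 0x22, P[2] = 0xE1, P[3] = 0x1A, P[4] = 0xCE

CTR decryption: S_i = E(K, T_i) where T_i is the counter for block i; P_i = C_i ⊕ S_i.
Only C[3] changed, to 0xC1. In CTR, a change in C_i flips the same bit in P_i only; the keystream is unaffected. Decrypting the received ciphertext:
P[1]: T = 0x51, S = E(K, T) = 0xD9; 0xFB ⊕ 0xD9 = 0x22.
P[2]: T = 0x52, S = E(K, T) = 0xDA; 0x3B ⊕ 0xDA = 0xE1.
P[3]: T = 0x53, S = E(K, T) = 0xDB; 0xC1 ⊕ 0xDB = 0x1A.
P[4]: T = 0x54, S = E(K, T) = 0xDC; 0x12 ⊕ 0xDC = 0xCE.
Blocks that differ from the original plaintext: P[3].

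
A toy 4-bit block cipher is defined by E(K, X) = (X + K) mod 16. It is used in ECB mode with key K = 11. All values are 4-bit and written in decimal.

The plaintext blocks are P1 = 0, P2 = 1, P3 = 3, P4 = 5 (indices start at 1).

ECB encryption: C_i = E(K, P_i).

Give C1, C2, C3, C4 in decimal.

C1 = 11, C2 = 12, C3 = 14, C4 = 0

C1: E(K, 0) = 11.
C2: E(K, 1) = 12.
C3: E(K, 3) = 14.
C4: E(K, 5) = 0.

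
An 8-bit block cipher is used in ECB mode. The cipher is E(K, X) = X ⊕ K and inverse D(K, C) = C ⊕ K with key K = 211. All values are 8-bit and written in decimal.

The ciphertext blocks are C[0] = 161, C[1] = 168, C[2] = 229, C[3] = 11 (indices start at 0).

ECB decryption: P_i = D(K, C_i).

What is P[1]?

P[1] = 123

P[1]: D(K, 168) = 123.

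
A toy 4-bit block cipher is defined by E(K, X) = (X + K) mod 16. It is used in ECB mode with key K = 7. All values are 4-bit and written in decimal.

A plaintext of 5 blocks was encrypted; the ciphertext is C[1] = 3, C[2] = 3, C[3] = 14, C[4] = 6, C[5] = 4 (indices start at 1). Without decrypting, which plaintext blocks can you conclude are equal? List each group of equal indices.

P[1] = P[2]

ECB encrypts each block independently with the same key, so equal ciphertext blocks imply equal plaintext blocks.
C[1] = C[2] = 3, so P[1] = P[2].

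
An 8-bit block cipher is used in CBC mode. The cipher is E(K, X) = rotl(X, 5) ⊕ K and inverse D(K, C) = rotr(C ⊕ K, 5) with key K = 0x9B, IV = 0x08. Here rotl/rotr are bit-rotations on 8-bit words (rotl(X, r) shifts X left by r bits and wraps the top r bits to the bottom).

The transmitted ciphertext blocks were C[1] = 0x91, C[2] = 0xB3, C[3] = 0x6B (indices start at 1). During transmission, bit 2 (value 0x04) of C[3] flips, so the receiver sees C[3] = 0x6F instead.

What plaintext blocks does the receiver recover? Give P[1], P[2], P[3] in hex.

CBC decryption: P_i = D(K, C_i) ⊕ C_{i−1}, with C_{0} = IV.
Only C[3] changed, to 0x6F. In CBC, a change in C_i garbles P_i and flips the same bit in P_{i+1}. Decrypting the received ciphertext:
P[1]: D(K, 0x91) = 0x50; 0x50 ⊕ 0x08 = 0x58.
P[2]: D(K, 0xB3) = 0x41; 0x41 ⊕ 0x91 = 0xD0.
P[3]: D(K, 0x6F) = 0xA7; 0xA7 ⊕ 0xB3 = 0x14.
Blocks that differ from the original plaintext: P[3].

P[1] = 0x58, P[2] = 0xD0, P[3] = 0x14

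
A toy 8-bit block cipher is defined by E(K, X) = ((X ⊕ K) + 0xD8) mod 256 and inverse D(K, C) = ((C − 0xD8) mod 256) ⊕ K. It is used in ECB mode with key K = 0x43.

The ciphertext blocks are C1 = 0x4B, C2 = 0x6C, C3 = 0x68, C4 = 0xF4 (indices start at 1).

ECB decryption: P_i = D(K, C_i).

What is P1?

P1 = 0x30

P1: D(K, 0x4B) = 0x30.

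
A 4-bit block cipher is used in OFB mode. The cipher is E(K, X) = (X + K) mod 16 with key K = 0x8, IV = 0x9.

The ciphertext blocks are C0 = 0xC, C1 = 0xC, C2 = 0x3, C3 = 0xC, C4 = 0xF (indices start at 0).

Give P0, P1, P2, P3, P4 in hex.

P0 = 0xD, P1 = 0x5, P2 = 0x2, P3 = 0x5, P4 = 0xE

OFB decryption: S_i = E(K, S_{i−1}) with S_{−1} = IV; P_i = C_i ⊕ S_i.
P0: S = E(K, 0x9) = 0x1; 0xC ⊕ 0x1 = 0xD.
P1: S = E(K, 0x1) = 0x9; 0xC ⊕ 0x9 = 0x5.
P2: S = E(K, 0x9) = 0x1; 0x3 ⊕ 0x1 = 0x2.
P3: S = E(K, 0x1) = 0x9; 0xC ⊕ 0x9 = 0x5.
P4: S = E(K, 0x9) = 0x1; 0xF ⊕ 0x1 = 0xE.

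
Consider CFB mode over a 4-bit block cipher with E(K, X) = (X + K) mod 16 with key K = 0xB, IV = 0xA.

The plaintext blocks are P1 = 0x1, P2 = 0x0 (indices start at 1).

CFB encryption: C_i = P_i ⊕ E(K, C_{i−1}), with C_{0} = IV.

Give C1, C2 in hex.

C1 = 0x4, C2 = 0xF

C1: E(K, 0xA) = 0x5; 0x1 ⊕ 0x5 = 0x4.
C2: E(K, 0x4) = 0xF; 0x0 ⊕ 0xF = 0xF.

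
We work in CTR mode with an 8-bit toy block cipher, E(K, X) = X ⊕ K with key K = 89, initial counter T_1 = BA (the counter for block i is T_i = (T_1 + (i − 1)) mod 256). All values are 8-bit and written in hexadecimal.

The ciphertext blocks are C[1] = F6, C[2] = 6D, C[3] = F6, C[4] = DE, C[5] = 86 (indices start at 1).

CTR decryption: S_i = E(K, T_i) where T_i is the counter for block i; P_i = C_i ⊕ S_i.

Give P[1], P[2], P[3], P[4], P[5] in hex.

P[1] = C5, P[2] = 5F, P[3] = C3, P[4] = EA, P[5] = B1

P[1]: T = BA, S = E(K, T) = 33; F6 ⊕ 33 = C5.
P[2]: T = BB, S = E(K, T) = 32; 6D ⊕ 32 = 5F.
P[3]: T = BC, S = E(K, T) = 35; F6 ⊕ 35 = C3.
P[4]: T = BD, S = E(K, T) = 34; DE ⊕ 34 = EA.
P[5]: T = BE, S = E(K, T) = 37; 86 ⊕ 37 = B1.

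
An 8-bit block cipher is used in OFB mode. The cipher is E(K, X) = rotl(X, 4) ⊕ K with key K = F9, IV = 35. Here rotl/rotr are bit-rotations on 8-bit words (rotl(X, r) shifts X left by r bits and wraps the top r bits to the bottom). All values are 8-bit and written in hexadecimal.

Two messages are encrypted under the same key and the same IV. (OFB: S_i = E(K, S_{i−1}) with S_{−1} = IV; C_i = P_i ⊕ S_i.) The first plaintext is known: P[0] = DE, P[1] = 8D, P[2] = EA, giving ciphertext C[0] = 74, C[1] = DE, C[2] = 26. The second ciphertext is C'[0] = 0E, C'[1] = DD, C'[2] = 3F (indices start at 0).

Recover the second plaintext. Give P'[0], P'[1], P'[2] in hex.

P'[0] = A4, P'[1] = 8E, P'[2] = F3

In OFB with a reused IV, both messages share the same keystream S_i, so C_i ⊕ C'_i = P_i ⊕ P'_i and thus P'_i = P_i ⊕ C_i ⊕ C'_i.
P'[0]: DE ⊕ 74 ⊕ 0E = A4.
P'[1]: 8D ⊕ DE ⊕ DD = 8E.
P'[2]: EA ⊕ 26 ⊕ 3F = F3.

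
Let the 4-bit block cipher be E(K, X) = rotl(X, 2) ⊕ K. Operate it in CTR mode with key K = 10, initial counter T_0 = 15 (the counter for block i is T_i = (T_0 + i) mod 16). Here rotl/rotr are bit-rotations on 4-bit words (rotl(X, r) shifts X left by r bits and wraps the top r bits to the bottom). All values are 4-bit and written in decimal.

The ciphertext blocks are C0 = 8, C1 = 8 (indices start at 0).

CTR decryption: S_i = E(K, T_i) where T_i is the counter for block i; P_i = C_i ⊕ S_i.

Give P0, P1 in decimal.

P0: T = 15, S = E(K, T) = 5; 8 ⊕ 5 = 13.
P1: T = 0, S = E(K, T) = 10; 8 ⊕ 10 = 2.

P0 = 13, P1 = 2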